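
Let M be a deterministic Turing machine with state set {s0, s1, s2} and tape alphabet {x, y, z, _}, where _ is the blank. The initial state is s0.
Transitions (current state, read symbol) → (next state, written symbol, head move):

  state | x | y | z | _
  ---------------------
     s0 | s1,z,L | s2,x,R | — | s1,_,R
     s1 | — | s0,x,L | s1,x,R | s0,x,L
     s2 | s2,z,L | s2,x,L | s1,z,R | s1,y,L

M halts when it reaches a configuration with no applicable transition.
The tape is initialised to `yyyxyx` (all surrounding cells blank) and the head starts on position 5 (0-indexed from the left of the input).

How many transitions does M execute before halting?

11

s0 | ___yyyxy[x]   read x → write z, move L, go to s1
s1 | ___yyyx[y]z   read y → write x, move L, go to s0
s0 | ___yyy[x]xz   read x → write z, move L, go to s1
s1 | ___yy[y]zxz   read y → write x, move L, go to s0
s0 | ___y[y]xzxz   read y → write x, move R, go to s2
s2 | ___yx[x]zxz   read x → write z, move L, go to s2
s2 | ___y[x]zzxz   read x → write z, move L, go to s2
s2 | ___[y]zzzxz   read y → write x, move L, go to s2
s2 | __[_]xzzzxz   read _ → write y, move L, go to s1
s1 | _[_]yxzzzxz   read _ → write x, move L, go to s0
s0 | [_]xyxzzzxz   read _ → write _, move R, go to s1
s1 | _[x]yxzzzxz
M halts after 11 transitions.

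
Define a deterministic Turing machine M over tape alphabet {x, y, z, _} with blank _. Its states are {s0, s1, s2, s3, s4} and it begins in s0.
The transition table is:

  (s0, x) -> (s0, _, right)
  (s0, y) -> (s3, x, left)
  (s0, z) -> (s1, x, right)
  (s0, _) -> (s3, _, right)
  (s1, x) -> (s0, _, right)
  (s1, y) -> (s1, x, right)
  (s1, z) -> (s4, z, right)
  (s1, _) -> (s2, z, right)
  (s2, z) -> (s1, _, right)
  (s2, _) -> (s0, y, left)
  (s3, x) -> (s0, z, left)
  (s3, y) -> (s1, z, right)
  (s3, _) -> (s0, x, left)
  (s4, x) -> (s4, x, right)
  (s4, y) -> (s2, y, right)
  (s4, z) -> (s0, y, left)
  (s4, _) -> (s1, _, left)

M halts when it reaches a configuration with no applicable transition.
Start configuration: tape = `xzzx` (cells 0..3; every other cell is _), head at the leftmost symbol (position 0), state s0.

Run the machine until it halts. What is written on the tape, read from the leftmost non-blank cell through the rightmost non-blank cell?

xz__z

state=s0 head=0 tape=[x]zzx__   (s0,x)→(s0,_,right)
state=s0 head=1 tape=_[z]zx__   (s0,z)→(s1,x,right)
state=s1 head=2 tape=_x[z]x__   (s1,z)→(s4,z,right)
state=s4 head=3 tape=_xz[x]__   (s4,x)→(s4,x,right)
state=s4 head=4 tape=_xzx[_]_   (s4,_)→(s1,_,left)
state=s1 head=3 tape=_xz[x]__   (s1,x)→(s0,_,right)
state=s0 head=4 tape=_xz_[_]_   (s0,_)→(s3,_,right)
state=s3 head=5 tape=_xz__[_]   (s3,_)→(s0,x,left)
state=s0 head=4 tape=_xz_[_]x   (s0,_)→(s3,_,right)
state=s3 head=5 tape=_xz__[x]   (s3,x)→(s0,z,left)
state=s0 head=4 tape=_xz_[_]z   (s0,_)→(s3,_,right)
state=s3 head=5 tape=_xz__[z]
The non-blank tape span at halt is xz__z.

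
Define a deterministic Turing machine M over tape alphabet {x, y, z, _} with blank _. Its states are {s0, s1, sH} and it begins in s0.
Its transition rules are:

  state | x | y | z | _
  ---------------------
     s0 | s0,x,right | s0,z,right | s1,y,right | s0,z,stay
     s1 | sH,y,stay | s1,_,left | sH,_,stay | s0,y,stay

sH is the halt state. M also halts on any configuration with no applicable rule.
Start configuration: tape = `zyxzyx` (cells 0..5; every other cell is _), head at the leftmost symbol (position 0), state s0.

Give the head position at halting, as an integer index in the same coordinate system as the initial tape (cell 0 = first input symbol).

s0 | _[z]yxzyx   read z → write y, move right, go to s1
s1 | _y[y]xzyx   read y → write _, move left, go to s1
s1 | _[y]_xzyx   read y → write _, move left, go to s1
s1 | [_]__xzyx   read _ → write y, move stay, go to s0
s0 | [y]__xzyx   read y → write z, move right, go to s0
s0 | z[_]_xzyx   read _ → write z, move stay, go to s0
s0 | z[z]_xzyx   read z → write y, move right, go to s1
s1 | zy[_]xzyx   read _ → write y, move stay, go to s0
s0 | zy[y]xzyx   read y → write z, move right, go to s0
s0 | zyz[x]zyx   read x → write x, move right, go to s0
s0 | zyzx[z]yx   read z → write y, move right, go to s1
s1 | zyzxy[y]x   read y → write _, move left, go to s1
s1 | zyzx[y]_x   read y → write _, move left, go to s1
s1 | zyz[x]__x   read x → write y, move stay, go to sH
sH | zyz[y]__x
At halt the head is at cell 2.

2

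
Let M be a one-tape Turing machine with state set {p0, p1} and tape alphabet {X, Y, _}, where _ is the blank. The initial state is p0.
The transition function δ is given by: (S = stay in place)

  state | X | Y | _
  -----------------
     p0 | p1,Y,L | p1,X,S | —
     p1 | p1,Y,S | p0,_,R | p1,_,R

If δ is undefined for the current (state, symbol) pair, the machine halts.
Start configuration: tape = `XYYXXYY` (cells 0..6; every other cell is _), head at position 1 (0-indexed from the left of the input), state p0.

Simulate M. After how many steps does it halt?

p0 | X[Y]YXXYY_   read Y → write X, move S, go to p1
p1 | X[X]YXXYY_   read X → write Y, move S, go to p1
p1 | X[Y]YXXYY_   read Y → write _, move R, go to p0
p0 | X_[Y]XXYY_   read Y → write X, move S, go to p1
p1 | X_[X]XXYY_   read X → write Y, move S, go to p1
p1 | X_[Y]XXYY_   read Y → write _, move R, go to p0
p0 | X__[X]XYY_   read X → write Y, move L, go to p1
p1 | X_[_]YXYY_   read _ → write _, move R, go to p1
p1 | X__[Y]XYY_   read Y → write _, move R, go to p0
p0 | X___[X]YY_   read X → write Y, move L, go to p1
p1 | X__[_]YYY_   read _ → write _, move R, go to p1
p1 | X___[Y]YY_   read Y → write _, move R, go to p0
p0 | X____[Y]Y_   read Y → write X, move S, go to p1
p1 | X____[X]Y_   read X → write Y, move S, go to p1
p1 | X____[Y]Y_   read Y → write _, move R, go to p0
p0 | X_____[Y]_   read Y → write X, move S, go to p1
p1 | X_____[X]_   read X → write Y, move S, go to p1
p1 | X_____[Y]_   read Y → write _, move R, go to p0
p0 | X______[_]
M halts after 18 transitions.

18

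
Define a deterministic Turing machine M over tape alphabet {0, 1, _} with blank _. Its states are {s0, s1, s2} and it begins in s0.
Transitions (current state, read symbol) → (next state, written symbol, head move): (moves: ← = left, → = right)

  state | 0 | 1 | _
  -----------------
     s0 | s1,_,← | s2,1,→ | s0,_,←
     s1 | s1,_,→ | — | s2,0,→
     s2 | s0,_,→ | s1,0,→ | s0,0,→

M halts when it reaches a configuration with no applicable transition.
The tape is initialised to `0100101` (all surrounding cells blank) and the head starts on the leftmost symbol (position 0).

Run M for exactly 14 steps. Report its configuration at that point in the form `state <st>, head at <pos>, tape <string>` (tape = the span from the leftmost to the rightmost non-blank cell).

state s1, head at 6, tape 001001_1

s0 | _[0]100101__   read 0 → write _, move ←, go to s1
s1 | [_]_100101__   read _ → write 0, move →, go to s2
s2 | 0[_]100101__   read _ → write 0, move →, go to s0
s0 | 00[1]00101__   read 1 → write 1, move →, go to s2
s2 | 001[0]0101__   read 0 → write _, move →, go to s0
s0 | 001_[0]101__   read 0 → write _, move ←, go to s1
s1 | 001[_]_101__   read _ → write 0, move →, go to s2
s2 | 0010[_]101__   read _ → write 0, move →, go to s0
s0 | 00100[1]01__   read 1 → write 1, move →, go to s2
s2 | 001001[0]1__   read 0 → write _, move →, go to s0
s0 | 001001_[1]__   read 1 → write 1, move →, go to s2
s2 | 001001_1[_]_   read _ → write 0, move →, go to s0
s0 | 001001_10[_]   read _ → write _, move ←, go to s0
s0 | 001001_1[0]_   read 0 → write _, move ←, go to s1
s1 | 001001_[1]__
After 14 steps: state s1, head at 6, tape 001001_1.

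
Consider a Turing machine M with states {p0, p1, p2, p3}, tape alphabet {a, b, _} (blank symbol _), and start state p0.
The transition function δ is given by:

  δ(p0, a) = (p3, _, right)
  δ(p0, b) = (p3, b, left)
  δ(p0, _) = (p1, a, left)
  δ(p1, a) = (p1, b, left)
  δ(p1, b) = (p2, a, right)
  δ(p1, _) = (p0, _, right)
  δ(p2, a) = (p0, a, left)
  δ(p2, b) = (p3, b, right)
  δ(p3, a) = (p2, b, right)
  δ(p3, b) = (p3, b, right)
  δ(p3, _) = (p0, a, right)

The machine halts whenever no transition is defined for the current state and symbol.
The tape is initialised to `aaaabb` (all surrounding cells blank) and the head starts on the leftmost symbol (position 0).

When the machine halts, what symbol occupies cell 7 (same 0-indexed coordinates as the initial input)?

p0 | [a]aaabb___   read a → write _, move right, go to p3
p3 | _[a]aabb___   read a → write b, move right, go to p2
p2 | _b[a]abb___   read a → write a, move left, go to p0
p0 | _[b]aabb___   read b → write b, move left, go to p3
p3 | [_]baabb___   read _ → write a, move right, go to p0
p0 | a[b]aabb___   read b → write b, move left, go to p3
p3 | [a]baabb___   read a → write b, move right, go to p2
p2 | b[b]aabb___   read b → write b, move right, go to p3
p3 | bb[a]abb___   read a → write b, move right, go to p2
p2 | bbb[a]bb___   read a → write a, move left, go to p0
p0 | bb[b]abb___   read b → write b, move left, go to p3
p3 | b[b]babb___   read b → write b, move right, go to p3
p3 | bb[b]abb___   read b → write b, move right, go to p3
p3 | bbb[a]bb___   read a → write b, move right, go to p2
p2 | bbbb[b]b___   read b → write b, move right, go to p3
p3 | bbbbb[b]___   read b → write b, move right, go to p3
p3 | bbbbbb[_]__   read _ → write a, move right, go to p0
p0 | bbbbbba[_]_   read _ → write a, move left, go to p1
p1 | bbbbbb[a]a_   read a → write b, move left, go to p1
p1 | bbbbb[b]ba_   read b → write a, move right, go to p2
p2 | bbbbba[b]a_   read b → write b, move right, go to p3
p3 | bbbbbab[a]_   read a → write b, move right, go to p2
p2 | bbbbbabb[_]
Cell 7 holds b when M halts.

b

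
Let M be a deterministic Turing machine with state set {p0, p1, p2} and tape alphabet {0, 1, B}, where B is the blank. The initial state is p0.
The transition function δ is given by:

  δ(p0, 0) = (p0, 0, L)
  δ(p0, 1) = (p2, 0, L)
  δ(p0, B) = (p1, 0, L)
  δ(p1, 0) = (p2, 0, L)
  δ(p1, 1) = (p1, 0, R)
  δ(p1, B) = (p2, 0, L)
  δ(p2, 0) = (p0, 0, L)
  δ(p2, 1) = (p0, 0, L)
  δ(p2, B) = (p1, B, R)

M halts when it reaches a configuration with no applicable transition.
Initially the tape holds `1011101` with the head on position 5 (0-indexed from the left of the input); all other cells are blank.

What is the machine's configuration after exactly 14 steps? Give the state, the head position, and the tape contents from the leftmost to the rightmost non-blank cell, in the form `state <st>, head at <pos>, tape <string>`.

state=p0 head=5 tape=B10111[0]1   (p0,0)→(p0,0,L)
state=p0 head=4 tape=B1011[1]01   (p0,1)→(p2,0,L)
state=p2 head=3 tape=B101[1]001   (p2,1)→(p0,0,L)
state=p0 head=2 tape=B10[1]0001   (p0,1)→(p2,0,L)
state=p2 head=1 tape=B1[0]00001   (p2,0)→(p0,0,L)
state=p0 head=0 tape=B[1]000001   (p0,1)→(p2,0,L)
state=p2 head=-1 tape=[B]0000001   (p2,B)→(p1,B,R)
state=p1 head=0 tape=B[0]000001   (p1,0)→(p2,0,L)
state=p2 head=-1 tape=[B]0000001   (p2,B)→(p1,B,R)
state=p1 head=0 tape=B[0]000001   (p1,0)→(p2,0,L)
state=p2 head=-1 tape=[B]0000001   (p2,B)→(p1,B,R)
state=p1 head=0 tape=B[0]000001   (p1,0)→(p2,0,L)
state=p2 head=-1 tape=[B]0000001   (p2,B)→(p1,B,R)
state=p1 head=0 tape=B[0]000001   (p1,0)→(p2,0,L)
state=p2 head=-1 tape=[B]0000001
After 14 steps: state p2, head at -1, tape 0000001.

state p2, head at -1, tape 0000001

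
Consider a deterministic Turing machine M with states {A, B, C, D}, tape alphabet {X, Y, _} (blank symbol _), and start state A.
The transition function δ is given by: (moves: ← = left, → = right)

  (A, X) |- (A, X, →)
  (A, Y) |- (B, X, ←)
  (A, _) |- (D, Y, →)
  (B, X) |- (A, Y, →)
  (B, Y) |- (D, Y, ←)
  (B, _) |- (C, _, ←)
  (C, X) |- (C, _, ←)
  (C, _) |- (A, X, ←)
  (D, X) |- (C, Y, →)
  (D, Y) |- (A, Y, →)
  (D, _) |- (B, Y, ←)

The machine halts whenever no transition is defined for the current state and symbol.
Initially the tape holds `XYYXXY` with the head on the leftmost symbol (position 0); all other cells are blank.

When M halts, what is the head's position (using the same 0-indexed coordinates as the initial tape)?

6

A | [X]YYXXY__   read X → write X, move →, go to A
A | X[Y]YXXY__   read Y → write X, move ←, go to B
B | [X]XYXXY__   read X → write Y, move →, go to A
A | Y[X]YXXY__   read X → write X, move →, go to A
A | YX[Y]XXY__   read Y → write X, move ←, go to B
B | Y[X]XXXY__   read X → write Y, move →, go to A
A | YY[X]XXY__   read X → write X, move →, go to A
A | YYX[X]XY__   read X → write X, move →, go to A
A | YYXX[X]Y__   read X → write X, move →, go to A
A | YYXXX[Y]__   read Y → write X, move ←, go to B
B | YYXX[X]X__   read X → write Y, move →, go to A
A | YYXXY[X]__   read X → write X, move →, go to A
A | YYXXYX[_]_   read _ → write Y, move →, go to D
D | YYXXYXY[_]   read _ → write Y, move ←, go to B
B | YYXXYX[Y]Y   read Y → write Y, move ←, go to D
D | YYXXY[X]YY   read X → write Y, move →, go to C
C | YYXXYY[Y]Y
At halt the head is at cell 6.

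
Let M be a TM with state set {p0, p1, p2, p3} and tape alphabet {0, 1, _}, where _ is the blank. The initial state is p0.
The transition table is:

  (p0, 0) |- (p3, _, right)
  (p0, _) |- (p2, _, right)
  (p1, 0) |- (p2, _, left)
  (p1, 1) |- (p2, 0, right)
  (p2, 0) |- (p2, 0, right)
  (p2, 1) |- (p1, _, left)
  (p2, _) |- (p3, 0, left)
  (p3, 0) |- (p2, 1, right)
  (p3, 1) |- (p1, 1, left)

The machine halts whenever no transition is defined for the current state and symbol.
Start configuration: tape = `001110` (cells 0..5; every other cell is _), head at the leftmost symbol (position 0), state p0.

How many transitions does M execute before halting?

10

p0 | [0]01110   read 0 → write _, move right, go to p3
p3 | _[0]1110   read 0 → write 1, move right, go to p2
p2 | _1[1]110   read 1 → write _, move left, go to p1
p1 | _[1]_110   read 1 → write 0, move right, go to p2
p2 | _0[_]110   read _ → write 0, move left, go to p3
p3 | _[0]0110   read 0 → write 1, move right, go to p2
p2 | _1[0]110   read 0 → write 0, move right, go to p2
p2 | _10[1]10   read 1 → write _, move left, go to p1
p1 | _1[0]_10   read 0 → write _, move left, go to p2
p2 | _[1]__10   read 1 → write _, move left, go to p1
p1 | [_]___10
M halts after 10 transitions.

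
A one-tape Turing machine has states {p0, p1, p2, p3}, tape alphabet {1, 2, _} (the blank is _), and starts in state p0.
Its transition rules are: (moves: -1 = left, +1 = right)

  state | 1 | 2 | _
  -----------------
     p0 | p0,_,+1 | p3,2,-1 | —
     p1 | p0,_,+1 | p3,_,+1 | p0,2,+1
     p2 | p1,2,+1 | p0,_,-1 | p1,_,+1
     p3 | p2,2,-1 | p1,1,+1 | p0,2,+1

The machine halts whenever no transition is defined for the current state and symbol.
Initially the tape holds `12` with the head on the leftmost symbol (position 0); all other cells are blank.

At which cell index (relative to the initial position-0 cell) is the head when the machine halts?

3

state=p0 head=0 tape=[1]2__   (p0,1)→(p0,_,+1)
state=p0 head=1 tape=_[2]__   (p0,2)→(p3,2,-1)
state=p3 head=0 tape=[_]2__   (p3,_)→(p0,2,+1)
state=p0 head=1 tape=2[2]__   (p0,2)→(p3,2,-1)
state=p3 head=0 tape=[2]2__   (p3,2)→(p1,1,+1)
state=p1 head=1 tape=1[2]__   (p1,2)→(p3,_,+1)
state=p3 head=2 tape=1_[_]_   (p3,_)→(p0,2,+1)
state=p0 head=3 tape=1_2[_]
At halt the head is at cell 3.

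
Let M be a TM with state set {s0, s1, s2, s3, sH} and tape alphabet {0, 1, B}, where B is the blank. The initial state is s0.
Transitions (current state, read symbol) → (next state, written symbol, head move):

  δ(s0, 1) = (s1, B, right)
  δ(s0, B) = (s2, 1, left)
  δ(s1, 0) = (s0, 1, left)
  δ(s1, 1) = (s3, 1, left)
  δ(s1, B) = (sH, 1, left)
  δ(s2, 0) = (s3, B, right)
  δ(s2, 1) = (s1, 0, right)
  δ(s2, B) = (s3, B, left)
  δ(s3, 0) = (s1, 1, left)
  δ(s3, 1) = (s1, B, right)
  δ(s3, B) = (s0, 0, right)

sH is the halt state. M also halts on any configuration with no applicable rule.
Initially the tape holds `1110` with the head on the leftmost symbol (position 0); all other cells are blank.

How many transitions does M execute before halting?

15

state=s0 head=0 tape=[1]110B   (s0,1)→(s1,B,right)
state=s1 head=1 tape=B[1]10B   (s1,1)→(s3,1,left)
state=s3 head=0 tape=[B]110B   (s3,B)→(s0,0,right)
state=s0 head=1 tape=0[1]10B   (s0,1)→(s1,B,right)
state=s1 head=2 tape=0B[1]0B   (s1,1)→(s3,1,left)
state=s3 head=1 tape=0[B]10B   (s3,B)→(s0,0,right)
state=s0 head=2 tape=00[1]0B   (s0,1)→(s1,B,right)
state=s1 head=3 tape=00B[0]B   (s1,0)→(s0,1,left)
state=s0 head=2 tape=00[B]1B   (s0,B)→(s2,1,left)
state=s2 head=1 tape=0[0]11B   (s2,0)→(s3,B,right)
state=s3 head=2 tape=0B[1]1B   (s3,1)→(s1,B,right)
state=s1 head=3 tape=0BB[1]B   (s1,1)→(s3,1,left)
state=s3 head=2 tape=0B[B]1B   (s3,B)→(s0,0,right)
state=s0 head=3 tape=0B0[1]B   (s0,1)→(s1,B,right)
state=s1 head=4 tape=0B0B[B]   (s1,B)→(sH,1,left)
state=sH head=3 tape=0B0[B]1
M halts after 15 transitions.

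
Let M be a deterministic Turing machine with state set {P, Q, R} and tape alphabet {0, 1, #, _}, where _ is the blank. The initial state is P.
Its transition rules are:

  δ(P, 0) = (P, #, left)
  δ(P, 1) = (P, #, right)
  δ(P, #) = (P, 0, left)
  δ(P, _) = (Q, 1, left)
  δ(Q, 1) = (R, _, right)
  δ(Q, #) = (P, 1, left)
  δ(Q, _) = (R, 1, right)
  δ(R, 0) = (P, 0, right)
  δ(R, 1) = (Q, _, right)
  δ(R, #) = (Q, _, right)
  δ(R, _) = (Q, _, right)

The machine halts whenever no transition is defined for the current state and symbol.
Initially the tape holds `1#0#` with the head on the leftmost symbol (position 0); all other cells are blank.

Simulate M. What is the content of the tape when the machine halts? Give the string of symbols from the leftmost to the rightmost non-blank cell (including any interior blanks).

1_000#

state=P head=0 tape=__[1]#0#   (P,1)→(P,#,right)
state=P head=1 tape=__#[#]0#   (P,#)→(P,0,left)
state=P head=0 tape=__[#]00#   (P,#)→(P,0,left)
state=P head=-1 tape=_[_]000#   (P,_)→(Q,1,left)
state=Q head=-2 tape=[_]1000#   (Q,_)→(R,1,right)
state=R head=-1 tape=1[1]000#   (R,1)→(Q,_,right)
state=Q head=0 tape=1_[0]00#
The non-blank tape span at halt is 1_000#.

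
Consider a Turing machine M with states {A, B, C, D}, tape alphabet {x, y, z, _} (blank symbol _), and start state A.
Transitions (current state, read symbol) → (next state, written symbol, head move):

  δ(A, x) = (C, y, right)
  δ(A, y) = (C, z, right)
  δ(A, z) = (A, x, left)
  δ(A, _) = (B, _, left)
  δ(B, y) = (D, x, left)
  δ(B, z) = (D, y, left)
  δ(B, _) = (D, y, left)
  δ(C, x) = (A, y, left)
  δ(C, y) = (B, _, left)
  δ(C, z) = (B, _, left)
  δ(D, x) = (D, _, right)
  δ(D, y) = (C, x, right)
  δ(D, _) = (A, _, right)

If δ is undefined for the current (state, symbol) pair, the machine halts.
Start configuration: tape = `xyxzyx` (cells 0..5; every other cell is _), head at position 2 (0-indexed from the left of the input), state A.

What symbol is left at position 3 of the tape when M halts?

_

A | xy[x]zyx   read x → write y, move right, go to C
C | xyy[z]yx   read z → write _, move left, go to B
B | xy[y]_yx   read y → write x, move left, go to D
D | x[y]x_yx   read y → write x, move right, go to C
C | xx[x]_yx   read x → write y, move left, go to A
A | x[x]y_yx   read x → write y, move right, go to C
C | xy[y]_yx   read y → write _, move left, go to B
B | x[y]__yx   read y → write x, move left, go to D
D | [x]x__yx   read x → write _, move right, go to D
D | _[x]__yx   read x → write _, move right, go to D
D | __[_]_yx   read _ → write _, move right, go to A
A | ___[_]yx   read _ → write _, move left, go to B
B | __[_]_yx   read _ → write y, move left, go to D
D | _[_]y_yx   read _ → write _, move right, go to A
A | __[y]_yx   read y → write z, move right, go to C
C | __z[_]yx
Cell 3 holds _ when M halts.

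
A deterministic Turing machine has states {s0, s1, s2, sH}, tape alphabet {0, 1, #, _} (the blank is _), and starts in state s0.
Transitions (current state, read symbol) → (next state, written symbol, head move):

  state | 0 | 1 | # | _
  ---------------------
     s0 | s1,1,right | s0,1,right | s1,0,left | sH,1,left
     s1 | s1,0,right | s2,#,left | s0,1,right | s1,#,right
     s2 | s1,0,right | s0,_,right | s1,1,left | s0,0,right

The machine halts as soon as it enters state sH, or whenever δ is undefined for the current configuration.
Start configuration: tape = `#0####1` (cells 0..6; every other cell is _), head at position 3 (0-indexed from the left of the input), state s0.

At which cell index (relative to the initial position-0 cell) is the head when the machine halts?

6

state=s0 head=3 tape=#0#[#]##1_   (s0,#)→(s1,0,left)
state=s1 head=2 tape=#0[#]0##1_   (s1,#)→(s0,1,right)
state=s0 head=3 tape=#01[0]##1_   (s0,0)→(s1,1,right)
state=s1 head=4 tape=#011[#]#1_   (s1,#)→(s0,1,right)
state=s0 head=5 tape=#0111[#]1_   (s0,#)→(s1,0,left)
state=s1 head=4 tape=#011[1]01_   (s1,1)→(s2,#,left)
state=s2 head=3 tape=#01[1]#01_   (s2,1)→(s0,_,right)
state=s0 head=4 tape=#01_[#]01_   (s0,#)→(s1,0,left)
state=s1 head=3 tape=#01[_]001_   (s1,_)→(s1,#,right)
state=s1 head=4 tape=#01#[0]01_   (s1,0)→(s1,0,right)
state=s1 head=5 tape=#01#0[0]1_   (s1,0)→(s1,0,right)
state=s1 head=6 tape=#01#00[1]_   (s1,1)→(s2,#,left)
state=s2 head=5 tape=#01#0[0]#_   (s2,0)→(s1,0,right)
state=s1 head=6 tape=#01#00[#]_   (s1,#)→(s0,1,right)
state=s0 head=7 tape=#01#001[_]   (s0,_)→(sH,1,left)
state=sH head=6 tape=#01#00[1]1
At halt the head is at cell 6.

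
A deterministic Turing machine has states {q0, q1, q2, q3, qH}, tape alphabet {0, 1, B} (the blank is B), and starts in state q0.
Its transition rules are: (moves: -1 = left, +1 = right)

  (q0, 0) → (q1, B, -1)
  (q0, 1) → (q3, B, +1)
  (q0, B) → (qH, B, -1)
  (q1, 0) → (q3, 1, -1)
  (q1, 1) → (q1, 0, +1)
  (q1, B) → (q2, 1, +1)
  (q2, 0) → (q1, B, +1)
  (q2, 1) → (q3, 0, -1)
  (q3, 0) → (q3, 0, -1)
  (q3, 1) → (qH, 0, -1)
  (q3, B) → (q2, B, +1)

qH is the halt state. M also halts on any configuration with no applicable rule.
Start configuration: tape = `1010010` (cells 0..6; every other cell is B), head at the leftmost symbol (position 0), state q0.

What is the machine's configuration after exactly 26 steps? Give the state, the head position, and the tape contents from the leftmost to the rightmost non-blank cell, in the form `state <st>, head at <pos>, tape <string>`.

state=q0 head=0 tape=[1]010010   (q0,1)→(q3,B,+1)
state=q3 head=1 tape=B[0]10010   (q3,0)→(q3,0,-1)
state=q3 head=0 tape=[B]010010   (q3,B)→(q2,B,+1)
state=q2 head=1 tape=B[0]10010   (q2,0)→(q1,B,+1)
state=q1 head=2 tape=BB[1]0010   (q1,1)→(q1,0,+1)
state=q1 head=3 tape=BB0[0]010   (q1,0)→(q3,1,-1)
state=q3 head=2 tape=BB[0]1010   (q3,0)→(q3,0,-1)
state=q3 head=1 tape=B[B]01010   (q3,B)→(q2,B,+1)
state=q2 head=2 tape=BB[0]1010   (q2,0)→(q1,B,+1)
state=q1 head=3 tape=BBB[1]010   (q1,1)→(q1,0,+1)
state=q1 head=4 tape=BBB0[0]10   (q1,0)→(q3,1,-1)
state=q3 head=3 tape=BBB[0]110   (q3,0)→(q3,0,-1)
state=q3 head=2 tape=BB[B]0110   (q3,B)→(q2,B,+1)
state=q2 head=3 tape=BBB[0]110   (q2,0)→(q1,B,+1)
state=q1 head=4 tape=BBBB[1]10   (q1,1)→(q1,0,+1)
state=q1 head=5 tape=BBBB0[1]0   (q1,1)→(q1,0,+1)
state=q1 head=6 tape=BBBB00[0]   (q1,0)→(q3,1,-1)
state=q3 head=5 tape=BBBB0[0]1   (q3,0)→(q3,0,-1)
state=q3 head=4 tape=BBBB[0]01   (q3,0)→(q3,0,-1)
state=q3 head=3 tape=BBB[B]001   (q3,B)→(q2,B,+1)
state=q2 head=4 tape=BBBB[0]01   (q2,0)→(q1,B,+1)
state=q1 head=5 tape=BBBBB[0]1   (q1,0)→(q3,1,-1)
state=q3 head=4 tape=BBBB[B]11   (q3,B)→(q2,B,+1)
state=q2 head=5 tape=BBBBB[1]1   (q2,1)→(q3,0,-1)
state=q3 head=4 tape=BBBB[B]01   (q3,B)→(q2,B,+1)
state=q2 head=5 tape=BBBBB[0]1   (q2,0)→(q1,B,+1)
state=q1 head=6 tape=BBBBBB[1]
After 26 steps: state q1, head at 6, tape 1.

state q1, head at 6, tape 1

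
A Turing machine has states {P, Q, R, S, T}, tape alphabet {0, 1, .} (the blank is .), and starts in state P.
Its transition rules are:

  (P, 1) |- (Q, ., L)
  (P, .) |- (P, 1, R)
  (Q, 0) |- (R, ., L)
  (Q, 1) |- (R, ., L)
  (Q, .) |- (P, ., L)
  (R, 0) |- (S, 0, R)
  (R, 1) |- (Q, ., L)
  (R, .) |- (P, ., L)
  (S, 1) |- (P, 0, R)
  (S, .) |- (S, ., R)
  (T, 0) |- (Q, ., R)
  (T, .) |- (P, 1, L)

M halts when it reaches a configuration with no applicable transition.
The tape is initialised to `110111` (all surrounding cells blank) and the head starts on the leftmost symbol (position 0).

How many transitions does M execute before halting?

16

P | ....[1]10111   read 1 → write ., move L, go to Q
Q | ...[.].10111   read . → write ., move L, go to P
P | ..[.]..10111   read . → write 1, move R, go to P
P | ..1[.].10111   read . → write 1, move R, go to P
P | ..11[.]10111   read . → write 1, move R, go to P
P | ..111[1]0111   read 1 → write ., move L, go to Q
Q | ..11[1].0111   read 1 → write ., move L, go to R
R | ..1[1]..0111   read 1 → write ., move L, go to Q
Q | ..[1]...0111   read 1 → write ., move L, go to R
R | .[.]....0111   read . → write ., move L, go to P
P | [.].....0111   read . → write 1, move R, go to P
P | 1[.]....0111   read . → write 1, move R, go to P
P | 11[.]...0111   read . → write 1, move R, go to P
P | 111[.]..0111   read . → write 1, move R, go to P
P | 1111[.].0111   read . → write 1, move R, go to P
P | 11111[.]0111   read . → write 1, move R, go to P
P | 111111[0]111
M halts after 16 transitions.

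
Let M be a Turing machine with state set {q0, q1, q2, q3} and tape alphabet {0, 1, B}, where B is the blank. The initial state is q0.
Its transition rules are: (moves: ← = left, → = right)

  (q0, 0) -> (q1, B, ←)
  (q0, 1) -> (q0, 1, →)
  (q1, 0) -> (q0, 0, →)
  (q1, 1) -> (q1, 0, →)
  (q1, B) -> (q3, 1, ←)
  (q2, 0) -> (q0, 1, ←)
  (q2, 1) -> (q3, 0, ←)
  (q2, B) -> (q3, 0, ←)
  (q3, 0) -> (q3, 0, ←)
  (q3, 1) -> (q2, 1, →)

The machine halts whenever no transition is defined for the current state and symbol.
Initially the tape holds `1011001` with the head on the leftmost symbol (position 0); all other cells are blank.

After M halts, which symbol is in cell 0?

0

state=q0 head=0 tape=B[1]011001   (q0,1)→(q0,1,→)
state=q0 head=1 tape=B1[0]11001   (q0,0)→(q1,B,←)
state=q1 head=0 tape=B[1]B11001   (q1,1)→(q1,0,→)
state=q1 head=1 tape=B0[B]11001   (q1,B)→(q3,1,←)
state=q3 head=0 tape=B[0]111001   (q3,0)→(q3,0,←)
state=q3 head=-1 tape=[B]0111001
Cell 0 holds 0 when M halts.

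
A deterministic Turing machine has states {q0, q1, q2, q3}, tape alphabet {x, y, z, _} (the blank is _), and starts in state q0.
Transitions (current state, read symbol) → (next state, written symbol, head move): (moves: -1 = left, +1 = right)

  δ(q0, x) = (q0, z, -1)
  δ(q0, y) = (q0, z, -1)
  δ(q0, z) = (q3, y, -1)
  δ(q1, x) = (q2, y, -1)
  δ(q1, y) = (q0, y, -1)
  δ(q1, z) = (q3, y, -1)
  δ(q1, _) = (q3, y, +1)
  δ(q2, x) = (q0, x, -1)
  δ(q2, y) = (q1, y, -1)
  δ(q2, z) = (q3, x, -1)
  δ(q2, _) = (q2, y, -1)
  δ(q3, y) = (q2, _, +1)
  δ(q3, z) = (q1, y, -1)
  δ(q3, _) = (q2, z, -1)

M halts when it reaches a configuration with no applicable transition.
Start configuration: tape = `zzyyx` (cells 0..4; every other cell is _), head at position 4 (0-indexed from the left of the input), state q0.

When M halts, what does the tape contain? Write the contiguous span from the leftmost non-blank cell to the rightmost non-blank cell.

q0 | __zzyy[x]   read x → write z, move -1, go to q0
q0 | __zzy[y]z   read y → write z, move -1, go to q0
q0 | __zz[y]zz   read y → write z, move -1, go to q0
q0 | __z[z]zzz   read z → write y, move -1, go to q3
q3 | __[z]yzzz   read z → write y, move -1, go to q1
q1 | _[_]yyzzz   read _ → write y, move +1, go to q3
q3 | _y[y]yzzz   read y → write _, move +1, go to q2
q2 | _y_[y]zzz   read y → write y, move -1, go to q1
q1 | _y[_]yzzz   read _ → write y, move +1, go to q3
q3 | _yy[y]zzz   read y → write _, move +1, go to q2
q2 | _yy_[z]zz   read z → write x, move -1, go to q3
q3 | _yy[_]xzz   read _ → write z, move -1, go to q2
q2 | _y[y]zxzz   read y → write y, move -1, go to q1
q1 | _[y]yzxzz   read y → write y, move -1, go to q0
q0 | [_]yyzxzz
The non-blank tape span at halt is yyzxzz.

yyzxzz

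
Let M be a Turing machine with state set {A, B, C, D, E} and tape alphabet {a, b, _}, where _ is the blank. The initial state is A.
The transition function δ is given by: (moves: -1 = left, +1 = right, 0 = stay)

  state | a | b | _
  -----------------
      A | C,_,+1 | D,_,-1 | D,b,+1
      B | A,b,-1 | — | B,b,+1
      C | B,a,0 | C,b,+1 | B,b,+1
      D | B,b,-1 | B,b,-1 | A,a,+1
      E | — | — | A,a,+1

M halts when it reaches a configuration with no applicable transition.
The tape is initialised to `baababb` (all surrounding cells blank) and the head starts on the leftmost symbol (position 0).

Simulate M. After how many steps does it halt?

A | _[b]aababb   read b → write _, move -1, go to D
D | [_]_aababb   read _ → write a, move +1, go to A
A | a[_]aababb   read _ → write b, move +1, go to D
D | ab[a]ababb   read a → write b, move -1, go to B
B | a[b]bababb
M halts after 4 transitions.

4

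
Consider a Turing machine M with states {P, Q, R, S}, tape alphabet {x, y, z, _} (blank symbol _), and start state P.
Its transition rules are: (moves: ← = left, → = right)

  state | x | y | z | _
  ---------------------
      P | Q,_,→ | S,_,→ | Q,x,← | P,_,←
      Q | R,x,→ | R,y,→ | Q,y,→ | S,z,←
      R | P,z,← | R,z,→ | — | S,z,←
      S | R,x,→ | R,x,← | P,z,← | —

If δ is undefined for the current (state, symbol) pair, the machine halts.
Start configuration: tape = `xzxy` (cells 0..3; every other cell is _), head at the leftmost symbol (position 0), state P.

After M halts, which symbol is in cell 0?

P | _[x]zxy__   read x → write _, move →, go to Q
Q | __[z]xy__   read z → write y, move →, go to Q
Q | __y[x]y__   read x → write x, move →, go to R
R | __yx[y]__   read y → write z, move →, go to R
R | __yxz[_]_   read _ → write z, move ←, go to S
S | __yx[z]z_   read z → write z, move ←, go to P
P | __y[x]zz_   read x → write _, move →, go to Q
Q | __y_[z]z_   read z → write y, move →, go to Q
Q | __y_y[z]_   read z → write y, move →, go to Q
Q | __y_yy[_]   read _ → write z, move ←, go to S
S | __y_y[y]z   read y → write x, move ←, go to R
R | __y_[y]xz   read y → write z, move →, go to R
R | __y_z[x]z   read x → write z, move ←, go to P
P | __y_[z]zz   read z → write x, move ←, go to Q
Q | __y[_]xzz   read _ → write z, move ←, go to S
S | __[y]zxzz   read y → write x, move ←, go to R
R | _[_]xzxzz   read _ → write z, move ←, go to S
S | [_]zxzxzz
Cell 0 holds z when M halts.

z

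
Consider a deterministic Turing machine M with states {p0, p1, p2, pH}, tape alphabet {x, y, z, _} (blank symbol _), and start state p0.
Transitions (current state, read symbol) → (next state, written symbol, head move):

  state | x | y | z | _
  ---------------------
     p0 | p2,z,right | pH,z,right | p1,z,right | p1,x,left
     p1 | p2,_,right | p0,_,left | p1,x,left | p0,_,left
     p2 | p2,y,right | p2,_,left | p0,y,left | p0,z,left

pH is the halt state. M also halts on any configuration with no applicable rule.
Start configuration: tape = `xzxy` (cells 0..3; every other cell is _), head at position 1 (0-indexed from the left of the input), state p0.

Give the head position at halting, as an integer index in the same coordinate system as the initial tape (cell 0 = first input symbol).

3

p0 | x[z]xy   read z → write z, move right, go to p1
p1 | xz[x]y   read x → write _, move right, go to p2
p2 | xz_[y]   read y → write _, move left, go to p2
p2 | xz[_]_   read _ → write z, move left, go to p0
p0 | x[z]z_   read z → write z, move right, go to p1
p1 | xz[z]_   read z → write x, move left, go to p1
p1 | x[z]x_   read z → write x, move left, go to p1
p1 | [x]xx_   read x → write _, move right, go to p2
p2 | _[x]x_   read x → write y, move right, go to p2
p2 | _y[x]_   read x → write y, move right, go to p2
p2 | _yy[_]   read _ → write z, move left, go to p0
p0 | _y[y]z   read y → write z, move right, go to pH
pH | _yz[z]
At halt the head is at cell 3.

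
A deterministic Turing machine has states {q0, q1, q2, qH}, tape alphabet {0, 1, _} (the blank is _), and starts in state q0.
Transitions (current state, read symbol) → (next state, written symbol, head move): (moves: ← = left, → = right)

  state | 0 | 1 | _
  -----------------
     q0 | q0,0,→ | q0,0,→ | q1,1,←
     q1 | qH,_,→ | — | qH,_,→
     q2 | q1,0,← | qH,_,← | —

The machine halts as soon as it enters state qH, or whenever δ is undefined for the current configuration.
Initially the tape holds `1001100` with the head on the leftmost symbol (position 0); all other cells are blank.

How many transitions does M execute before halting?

state=q0 head=0 tape=[1]001100_   (q0,1)→(q0,0,→)
state=q0 head=1 tape=0[0]01100_   (q0,0)→(q0,0,→)
state=q0 head=2 tape=00[0]1100_   (q0,0)→(q0,0,→)
state=q0 head=3 tape=000[1]100_   (q0,1)→(q0,0,→)
state=q0 head=4 tape=0000[1]00_   (q0,1)→(q0,0,→)
state=q0 head=5 tape=00000[0]0_   (q0,0)→(q0,0,→)
state=q0 head=6 tape=000000[0]_   (q0,0)→(q0,0,→)
state=q0 head=7 tape=0000000[_]   (q0,_)→(q1,1,←)
state=q1 head=6 tape=000000[0]1   (q1,0)→(qH,_,→)
state=qH head=7 tape=000000_[1]
M halts after 9 transitions.

9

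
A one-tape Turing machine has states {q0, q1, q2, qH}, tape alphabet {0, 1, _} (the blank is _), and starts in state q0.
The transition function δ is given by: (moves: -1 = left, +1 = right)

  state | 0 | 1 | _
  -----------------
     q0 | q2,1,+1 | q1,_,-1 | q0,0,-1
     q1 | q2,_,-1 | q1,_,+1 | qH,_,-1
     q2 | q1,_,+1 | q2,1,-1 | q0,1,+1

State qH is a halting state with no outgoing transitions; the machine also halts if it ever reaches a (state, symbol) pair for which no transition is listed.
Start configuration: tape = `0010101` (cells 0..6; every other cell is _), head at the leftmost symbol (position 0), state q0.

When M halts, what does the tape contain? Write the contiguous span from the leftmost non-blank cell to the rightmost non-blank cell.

state=q0 head=0 tape=[0]010101   (q0,0)→(q2,1,+1)
state=q2 head=1 tape=1[0]10101   (q2,0)→(q1,_,+1)
state=q1 head=2 tape=1_[1]0101   (q1,1)→(q1,_,+1)
state=q1 head=3 tape=1__[0]101   (q1,0)→(q2,_,-1)
state=q2 head=2 tape=1_[_]_101   (q2,_)→(q0,1,+1)
state=q0 head=3 tape=1_1[_]101   (q0,_)→(q0,0,-1)
state=q0 head=2 tape=1_[1]0101   (q0,1)→(q1,_,-1)
state=q1 head=1 tape=1[_]_0101   (q1,_)→(qH,_,-1)
state=qH head=0 tape=[1]__0101
The non-blank tape span at halt is 1__0101.

1__0101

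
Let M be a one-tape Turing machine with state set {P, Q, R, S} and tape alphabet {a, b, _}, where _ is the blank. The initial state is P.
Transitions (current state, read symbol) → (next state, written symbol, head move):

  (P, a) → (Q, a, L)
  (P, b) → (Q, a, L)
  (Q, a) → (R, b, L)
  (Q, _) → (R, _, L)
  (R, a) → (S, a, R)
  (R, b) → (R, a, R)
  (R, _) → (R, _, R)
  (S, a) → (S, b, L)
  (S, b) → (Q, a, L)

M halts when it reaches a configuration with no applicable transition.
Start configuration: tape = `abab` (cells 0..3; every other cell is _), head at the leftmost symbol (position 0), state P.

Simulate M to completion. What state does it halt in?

state=P head=0 tape=__[a]bab   (P,a)→(Q,a,L)
state=Q head=-1 tape=_[_]abab   (Q,_)→(R,_,L)
state=R head=-2 tape=[_]_abab   (R,_)→(R,_,R)
state=R head=-1 tape=_[_]abab   (R,_)→(R,_,R)
state=R head=0 tape=__[a]bab   (R,a)→(S,a,R)
state=S head=1 tape=__a[b]ab   (S,b)→(Q,a,L)
state=Q head=0 tape=__[a]aab   (Q,a)→(R,b,L)
state=R head=-1 tape=_[_]baab   (R,_)→(R,_,R)
state=R head=0 tape=__[b]aab   (R,b)→(R,a,R)
state=R head=1 tape=__a[a]ab   (R,a)→(S,a,R)
state=S head=2 tape=__aa[a]b   (S,a)→(S,b,L)
state=S head=1 tape=__a[a]bb   (S,a)→(S,b,L)
state=S head=0 tape=__[a]bbb   (S,a)→(S,b,L)
state=S head=-1 tape=_[_]bbbb
No transition is defined for (S, _); M halts in state S.

S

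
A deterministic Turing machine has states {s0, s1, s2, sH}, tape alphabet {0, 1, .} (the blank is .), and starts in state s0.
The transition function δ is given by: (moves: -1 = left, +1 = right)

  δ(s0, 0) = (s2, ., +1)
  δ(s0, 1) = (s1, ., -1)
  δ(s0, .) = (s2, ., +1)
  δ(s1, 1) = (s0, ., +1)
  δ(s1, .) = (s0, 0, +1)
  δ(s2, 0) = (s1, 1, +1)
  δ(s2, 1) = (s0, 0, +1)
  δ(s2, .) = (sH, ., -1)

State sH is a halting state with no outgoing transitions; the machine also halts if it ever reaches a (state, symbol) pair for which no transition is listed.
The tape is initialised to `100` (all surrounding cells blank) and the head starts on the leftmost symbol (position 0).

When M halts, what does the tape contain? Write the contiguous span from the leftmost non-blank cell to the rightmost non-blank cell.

0.10

s0 | .[1]00   read 1 → write ., move -1, go to s1
s1 | [.].00   read . → write 0, move +1, go to s0
s0 | 0[.]00   read . → write ., move +1, go to s2
s2 | 0.[0]0   read 0 → write 1, move +1, go to s1
s1 | 0.1[0]
The non-blank tape span at halt is 0.10.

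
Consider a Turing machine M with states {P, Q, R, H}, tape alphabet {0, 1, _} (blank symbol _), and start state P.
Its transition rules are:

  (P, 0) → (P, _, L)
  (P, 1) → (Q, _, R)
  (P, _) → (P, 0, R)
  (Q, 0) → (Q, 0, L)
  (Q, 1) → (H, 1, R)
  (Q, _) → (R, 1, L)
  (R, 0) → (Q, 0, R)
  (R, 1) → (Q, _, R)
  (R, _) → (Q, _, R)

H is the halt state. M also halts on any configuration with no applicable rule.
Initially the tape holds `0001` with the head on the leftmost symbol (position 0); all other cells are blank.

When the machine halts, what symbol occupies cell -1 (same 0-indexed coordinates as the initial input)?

0

P | ___[0]001__   read 0 → write _, move L, go to P
P | __[_]_001__   read _ → write 0, move R, go to P
P | __0[_]001__   read _ → write 0, move R, go to P
P | __00[0]01__   read 0 → write _, move L, go to P
P | __0[0]_01__   read 0 → write _, move L, go to P
P | __[0]__01__   read 0 → write _, move L, go to P
P | _[_]___01__   read _ → write 0, move R, go to P
P | _0[_]__01__   read _ → write 0, move R, go to P
P | _00[_]_01__   read _ → write 0, move R, go to P
P | _000[_]01__   read _ → write 0, move R, go to P
P | _0000[0]1__   read 0 → write _, move L, go to P
P | _000[0]_1__   read 0 → write _, move L, go to P
P | _00[0]__1__   read 0 → write _, move L, go to P
P | _0[0]___1__   read 0 → write _, move L, go to P
P | _[0]____1__   read 0 → write _, move L, go to P
P | [_]_____1__   read _ → write 0, move R, go to P
P | 0[_]____1__   read _ → write 0, move R, go to P
P | 00[_]___1__   read _ → write 0, move R, go to P
P | 000[_]__1__   read _ → write 0, move R, go to P
P | 0000[_]_1__   read _ → write 0, move R, go to P
P | 00000[_]1__   read _ → write 0, move R, go to P
P | 000000[1]__   read 1 → write _, move R, go to Q
Q | 000000_[_]_   read _ → write 1, move L, go to R
R | 000000[_]1_   read _ → write _, move R, go to Q
Q | 000000_[1]_   read 1 → write 1, move R, go to H
H | 000000_1[_]
Cell -1 holds 0 when M halts.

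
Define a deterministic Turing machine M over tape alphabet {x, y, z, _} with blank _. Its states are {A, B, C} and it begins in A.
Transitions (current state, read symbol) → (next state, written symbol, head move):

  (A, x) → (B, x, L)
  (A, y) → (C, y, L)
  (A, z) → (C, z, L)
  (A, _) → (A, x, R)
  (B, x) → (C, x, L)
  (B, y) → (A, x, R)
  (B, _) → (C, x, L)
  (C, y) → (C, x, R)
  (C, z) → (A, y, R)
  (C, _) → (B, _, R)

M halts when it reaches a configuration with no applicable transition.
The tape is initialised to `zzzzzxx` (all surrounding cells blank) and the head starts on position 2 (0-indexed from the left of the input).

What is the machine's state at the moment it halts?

C

state=A head=2 tape=zz[z]zzxx   (A,z)→(C,z,L)
state=C head=1 tape=z[z]zzzxx   (C,z)→(A,y,R)
state=A head=2 tape=zy[z]zzxx   (A,z)→(C,z,L)
state=C head=1 tape=z[y]zzzxx   (C,y)→(C,x,R)
state=C head=2 tape=zx[z]zzxx   (C,z)→(A,y,R)
state=A head=3 tape=zxy[z]zxx   (A,z)→(C,z,L)
state=C head=2 tape=zx[y]zzxx   (C,y)→(C,x,R)
state=C head=3 tape=zxx[z]zxx   (C,z)→(A,y,R)
state=A head=4 tape=zxxy[z]xx   (A,z)→(C,z,L)
state=C head=3 tape=zxx[y]zxx   (C,y)→(C,x,R)
state=C head=4 tape=zxxx[z]xx   (C,z)→(A,y,R)
state=A head=5 tape=zxxxy[x]x   (A,x)→(B,x,L)
state=B head=4 tape=zxxx[y]xx   (B,y)→(A,x,R)
state=A head=5 tape=zxxxx[x]x   (A,x)→(B,x,L)
state=B head=4 tape=zxxx[x]xx   (B,x)→(C,x,L)
state=C head=3 tape=zxx[x]xxx
No transition is defined for (C, x); M halts in state C.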